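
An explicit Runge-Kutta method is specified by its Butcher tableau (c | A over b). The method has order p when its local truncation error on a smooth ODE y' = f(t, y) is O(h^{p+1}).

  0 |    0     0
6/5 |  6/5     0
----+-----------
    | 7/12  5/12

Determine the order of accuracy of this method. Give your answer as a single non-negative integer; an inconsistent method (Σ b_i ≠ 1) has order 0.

2

b = (7/12, 5/12)
c = (0, 6/5)
Σ b_i: 7/12·1 + 5/12·1 = 1 ✓
b·c: 5/12·6/5 = 1/2 ✓; 2 stages ⇒ order 2.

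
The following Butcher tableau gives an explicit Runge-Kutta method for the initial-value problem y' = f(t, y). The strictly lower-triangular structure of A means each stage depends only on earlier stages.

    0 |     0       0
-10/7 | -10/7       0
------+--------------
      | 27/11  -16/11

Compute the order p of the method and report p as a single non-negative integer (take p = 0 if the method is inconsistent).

1

b = (27/11, -16/11)
c = (0, -10/7)
Σ b_i: 27/11·1 + (-16/11)·1 = 1 ✓
b·c: (-16/11)·(-10/7) = 160/77 ≠ 1/2 ⇒ order 1.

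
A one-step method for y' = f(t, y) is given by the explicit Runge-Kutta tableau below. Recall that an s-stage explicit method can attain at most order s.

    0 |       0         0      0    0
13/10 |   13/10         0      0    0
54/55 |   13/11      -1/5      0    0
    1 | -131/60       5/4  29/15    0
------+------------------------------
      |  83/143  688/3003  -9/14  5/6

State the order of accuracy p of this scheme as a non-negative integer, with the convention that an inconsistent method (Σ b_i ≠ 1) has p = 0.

b = (83/143, 688/3003, -9/14, 5/6)
c = (0, 13/10, 54/55, 1)
Ac = (0, 0, -13/50, 7751/2200)
Σ b_i: 83/143·1 + 688/3003·1 + (-9/14)·1 + 5/6·1 = 1 ✓
b·c: 688/3003·13/10 + (-9/14)·54/55 + 5/6·1 = 1/2 ✓
b·c²: 688/3003·169/100 + (-9/14)·2916/3025 + 5/6·1 = 727/1210 ≠ 1/3 ⇒ order 2.
b·Ac: (-9/14)·(-13/50) + 5/6·7751/2200 = 286729/92400 ≠ 1/6

2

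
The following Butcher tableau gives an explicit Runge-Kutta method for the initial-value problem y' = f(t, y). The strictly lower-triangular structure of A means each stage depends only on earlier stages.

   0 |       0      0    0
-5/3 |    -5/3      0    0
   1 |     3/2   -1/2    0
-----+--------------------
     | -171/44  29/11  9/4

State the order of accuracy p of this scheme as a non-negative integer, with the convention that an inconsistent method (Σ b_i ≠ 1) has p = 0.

1

b = (-171/44, 29/11, 9/4)
c = (0, -5/3, 1)
Ac = (0, 0, 5/6)
Σ b_i: (-171/44)·1 + 29/11·1 + 9/4·1 = 1 ✓
b·c: 29/11·(-5/3) + 9/4·1 = -283/132 ≠ 1/2 ⇒ order 1.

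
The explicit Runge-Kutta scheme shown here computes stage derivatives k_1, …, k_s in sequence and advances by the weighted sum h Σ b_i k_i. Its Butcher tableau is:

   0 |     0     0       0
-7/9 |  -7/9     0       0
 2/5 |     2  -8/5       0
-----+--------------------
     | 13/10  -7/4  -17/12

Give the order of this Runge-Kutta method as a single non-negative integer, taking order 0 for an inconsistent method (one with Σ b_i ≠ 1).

b = (13/10, -7/4, -17/12)
c = (0, -7/9, 2/5)
Ac = (0, 0, 56/45)
Σ b_i: 13/10·1 + (-7/4)·1 + (-17/12)·1 = -28/15 ≠ 1 ⇒ order 0.

0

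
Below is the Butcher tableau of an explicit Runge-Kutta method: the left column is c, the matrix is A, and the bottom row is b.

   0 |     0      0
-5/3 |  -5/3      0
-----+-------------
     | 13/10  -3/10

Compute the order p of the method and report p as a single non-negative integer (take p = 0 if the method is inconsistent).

2

b = (13/10, -3/10)
c = (0, -5/3)
Σ b_i: 13/10·1 + (-3/10)·1 = 1 ✓
b·c: (-3/10)·(-5/3) = 1/2 ✓; 2 stages ⇒ order 2.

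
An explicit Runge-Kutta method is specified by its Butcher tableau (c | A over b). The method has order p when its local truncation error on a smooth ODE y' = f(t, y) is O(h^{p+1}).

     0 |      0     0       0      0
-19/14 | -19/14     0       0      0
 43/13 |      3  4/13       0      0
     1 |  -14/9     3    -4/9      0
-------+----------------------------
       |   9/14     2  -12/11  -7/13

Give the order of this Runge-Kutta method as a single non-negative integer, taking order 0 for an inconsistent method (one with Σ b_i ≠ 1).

0

b = (9/14, 2, -12/11, -7/13)
c = (0, -19/14, 43/13, 1)
Ac = (0, 0, -38/91, -9077/1638)
Σ b_i: 9/14·1 + 2·1 + (-12/11)·1 + (-7/13)·1 = 2029/2002 ≠ 1 ⇒ order 0.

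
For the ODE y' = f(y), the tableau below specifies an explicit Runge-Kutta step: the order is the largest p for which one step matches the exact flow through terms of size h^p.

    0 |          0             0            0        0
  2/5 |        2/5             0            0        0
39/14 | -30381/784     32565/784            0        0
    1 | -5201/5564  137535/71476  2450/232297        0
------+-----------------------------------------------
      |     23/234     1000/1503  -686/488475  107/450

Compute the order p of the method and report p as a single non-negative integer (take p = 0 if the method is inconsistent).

4

b = (23/234, 1000/1503, -686/488475, 107/450)
c = (0, 2/5, 39/14, 1)
Ac = (0, 0, 6513/392, 171/214)
Σ b_i: 23/234·1 + 1000/1503·1 + (-686/488475)·1 + 107/450·1 = 1 ✓
b·c: 1000/1503·2/5 + (-686/488475)·39/14 + 107/450·1 = 1/2 ✓
b·c²: 1000/1503·4/25 + (-686/488475)·1521/196 + 107/450·1 = 1/3 ✓
b·Ac: (-686/488475)·6513/392 + 107/450·171/214 = 1/6 ✓
b·c³: 1000/1503·8/125 + (-686/488475)·59319/2744 + 107/450·1 = 1/4 ✓
b·(c∘Ac): (-686/488475)·254007/5488 + 107/450·171/214 = 1/8 ✓
b·Ac²: (-686/488475)·6513/980 + 107/450·417/1070 = 1/12 ✓
b·A²c: 107/450·75/428 = 1/24 ✓; 4 stages ⇒ order 4.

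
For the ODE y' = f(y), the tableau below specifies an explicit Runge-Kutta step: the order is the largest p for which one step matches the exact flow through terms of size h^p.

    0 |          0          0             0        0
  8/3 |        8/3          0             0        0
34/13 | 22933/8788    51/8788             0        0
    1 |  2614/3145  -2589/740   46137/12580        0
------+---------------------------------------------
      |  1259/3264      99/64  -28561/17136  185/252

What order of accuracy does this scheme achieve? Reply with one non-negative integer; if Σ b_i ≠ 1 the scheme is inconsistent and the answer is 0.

b = (1259/3264, 99/64, -28561/17136, 185/252)
c = (0, 8/3, 34/13, 1)
Ac = (0, 0, 34/2197, 97/370)
Σ b_i: 1259/3264·1 + 99/64·1 + (-28561/17136)·1 + 185/252·1 = 1 ✓
b·c: 99/64·8/3 + (-28561/17136)·34/13 + 185/252·1 = 1/2 ✓
b·c²: 99/64·64/9 + (-28561/17136)·1156/169 + 185/252·1 = 1/3 ✓
b·Ac: (-28561/17136)·34/2197 + 185/252·97/370 = 1/6 ✓
b·c³: 99/64·512/27 + (-28561/17136)·39304/2197 + 185/252·1 = 1/4 ✓
b·(c∘Ac): (-28561/17136)·1156/28561 + 185/252·97/370 = 1/8 ✓
b·Ac²: (-28561/17136)·272/6591 + 185/252·23/111 = 1/12 ✓
b·A²c: 185/252·21/370 = 1/24 ✓; 4 stages ⇒ order 4.

4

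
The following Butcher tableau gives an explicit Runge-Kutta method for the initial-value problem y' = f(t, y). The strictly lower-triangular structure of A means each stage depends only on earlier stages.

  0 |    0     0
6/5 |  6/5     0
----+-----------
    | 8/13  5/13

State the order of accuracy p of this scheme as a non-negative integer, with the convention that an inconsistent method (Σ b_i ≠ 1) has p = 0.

1

b = (8/13, 5/13)
c = (0, 6/5)
Σ b_i: 8/13·1 + 5/13·1 = 1 ✓
b·c: 5/13·6/5 = 6/13 ≠ 1/2 ⇒ order 1.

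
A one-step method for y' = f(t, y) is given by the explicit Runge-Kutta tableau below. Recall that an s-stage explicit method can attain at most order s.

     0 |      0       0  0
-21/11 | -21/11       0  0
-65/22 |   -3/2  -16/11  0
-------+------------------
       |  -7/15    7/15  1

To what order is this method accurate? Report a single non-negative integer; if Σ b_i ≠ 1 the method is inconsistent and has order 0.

1

b = (-7/15, 7/15, 1)
c = (0, -21/11, -65/22)
Ac = (0, 0, 336/121)
Σ b_i: (-7/15)·1 + 7/15·1 + 1·1 = 1 ✓
b·c: 7/15·(-21/11) + 1·(-65/22) = -423/110 ≠ 1/2 ⇒ order 1.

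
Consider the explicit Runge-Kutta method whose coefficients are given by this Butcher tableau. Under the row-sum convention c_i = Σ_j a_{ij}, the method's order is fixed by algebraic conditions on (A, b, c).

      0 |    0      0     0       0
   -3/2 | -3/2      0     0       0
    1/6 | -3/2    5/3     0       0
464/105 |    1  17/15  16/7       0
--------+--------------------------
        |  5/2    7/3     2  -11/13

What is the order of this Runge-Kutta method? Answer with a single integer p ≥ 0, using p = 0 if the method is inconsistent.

0

b = (5/2, 7/3, 2, -11/13)
c = (0, -3/2, 1/6, 464/105)
Ac = (0, 0, -5/2, -277/210)
Σ b_i: 5/2·1 + 7/3·1 + 2·1 + (-11/13)·1 = 467/78 ≠ 1 ⇒ order 0.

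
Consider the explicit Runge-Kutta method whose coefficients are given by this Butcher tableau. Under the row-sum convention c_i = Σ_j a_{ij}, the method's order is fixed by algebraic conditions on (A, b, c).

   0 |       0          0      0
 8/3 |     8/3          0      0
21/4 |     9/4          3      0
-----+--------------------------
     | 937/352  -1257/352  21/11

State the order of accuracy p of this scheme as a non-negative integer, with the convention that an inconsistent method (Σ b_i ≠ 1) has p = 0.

2

b = (937/352, -1257/352, 21/11)
c = (0, 8/3, 21/4)
Ac = (0, 0, 8)
Σ b_i: 937/352·1 + (-1257/352)·1 + 21/11·1 = 1 ✓
b·c: (-1257/352)·8/3 + 21/11·21/4 = 1/2 ✓
b·c²: (-1257/352)·64/9 + 21/11·441/16 = 14375/528 ≠ 1/3 ⇒ order 2.
b·Ac: 21/11·8 = 168/11 ≠ 1/6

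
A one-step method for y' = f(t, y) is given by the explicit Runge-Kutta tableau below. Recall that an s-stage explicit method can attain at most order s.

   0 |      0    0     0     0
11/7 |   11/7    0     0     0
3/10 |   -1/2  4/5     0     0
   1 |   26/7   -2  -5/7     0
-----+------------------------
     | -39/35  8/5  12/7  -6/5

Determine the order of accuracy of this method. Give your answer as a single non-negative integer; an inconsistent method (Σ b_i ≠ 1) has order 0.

1

b = (-39/35, 8/5, 12/7, -6/5)
c = (0, 11/7, 3/10, 1)
Ac = (0, 0, 44/35, -47/14)
Σ b_i: (-39/35)·1 + 8/5·1 + 12/7·1 + (-6/5)·1 = 1 ✓
b·c: 8/5·11/7 + 12/7·3/10 + (-6/5)·1 = 64/35 ≠ 1/2 ⇒ order 1.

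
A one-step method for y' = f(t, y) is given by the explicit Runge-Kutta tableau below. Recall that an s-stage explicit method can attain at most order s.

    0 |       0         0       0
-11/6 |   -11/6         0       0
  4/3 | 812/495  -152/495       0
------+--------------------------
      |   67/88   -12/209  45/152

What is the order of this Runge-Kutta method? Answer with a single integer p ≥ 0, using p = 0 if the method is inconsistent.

b = (67/88, -12/209, 45/152)
c = (0, -11/6, 4/3)
Ac = (0, 0, 76/135)
Σ b_i: 67/88·1 + (-12/209)·1 + 45/152·1 = 1 ✓
b·c: (-12/209)·(-11/6) + 45/152·4/3 = 1/2 ✓
b·c²: (-12/209)·121/36 + 45/152·16/9 = 1/3 ✓
b·Ac: 45/152·76/135 = 1/6 ✓; 3 stages ⇒ order 3.

3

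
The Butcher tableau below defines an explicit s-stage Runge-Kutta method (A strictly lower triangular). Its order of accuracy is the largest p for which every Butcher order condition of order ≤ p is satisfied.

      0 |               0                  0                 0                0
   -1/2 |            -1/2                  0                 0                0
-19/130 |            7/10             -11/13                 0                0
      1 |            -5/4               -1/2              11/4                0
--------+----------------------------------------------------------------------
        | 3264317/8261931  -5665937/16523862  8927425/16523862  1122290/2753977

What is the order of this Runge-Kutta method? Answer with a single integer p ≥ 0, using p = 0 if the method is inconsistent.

b = (3264317/8261931, -5665937/16523862, 8927425/16523862, 1122290/2753977)
c = (0, -1/2, -19/130, 1)
Ac = (0, 0, 11/26, -79/520)
Σ b_i: 3264317/8261931·1 + (-5665937/16523862)·1 + 8927425/16523862·1 + 1122290/2753977·1 = 1 ✓
b·c: (-5665937/16523862)·(-1/2) + 8927425/16523862·(-19/130) + 1122290/2753977·1 = 1/2 ✓
b·c²: (-5665937/16523862)·1/4 + 8927425/16523862·361/16900 + 1122290/2753977·1 = 1/3 ✓
b·Ac: 8927425/16523862·11/26 + 1122290/2753977·(-79/520) = 1/6 ✓
b·c³: (-5665937/16523862)·(-1/8) + 8927425/16523862·(-6859/2197000) + 1122290/2753977·1 = 642556273/1432068040 ≠ 1/4 ⇒ order 3.
b·(c∘Ac): 8927425/16523862·(-209/3380) + 1122290/2753977·(-79/520) = -6300127/66095448 ≠ 1/8
b·Ac²: 8927425/16523862·(-11/52) + 1122290/2753977·(-4479/67600) = -151752499/1074051030 ≠ 1/12
b·A²c: 1122290/2753977·121/104 = 5222965/11015908 ≠ 1/24

3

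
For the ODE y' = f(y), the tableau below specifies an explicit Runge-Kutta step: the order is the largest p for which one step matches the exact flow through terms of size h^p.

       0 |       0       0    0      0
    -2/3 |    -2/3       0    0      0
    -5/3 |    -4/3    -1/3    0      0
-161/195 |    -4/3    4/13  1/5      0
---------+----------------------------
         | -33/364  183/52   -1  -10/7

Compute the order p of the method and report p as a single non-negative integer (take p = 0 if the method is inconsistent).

2

b = (-33/364, 183/52, -1, -10/7)
c = (0, -2/3, -5/3, -161/195)
Ac = (0, 0, 2/9, -7/13)
Σ b_i: (-33/364)·1 + 183/52·1 + (-1)·1 + (-10/7)·1 = 1 ✓
b·c: 183/52·(-2/3) + (-1)·(-5/3) + (-10/7)·(-161/195) = 1/2 ✓
b·c²: 183/52·4/9 + (-1)·25/9 + (-10/7)·25921/38025 = -16636/7605 ≠ 1/3 ⇒ order 2.
b·Ac: (-1)·2/9 + (-10/7)·(-7/13) = 64/117 ≠ 1/6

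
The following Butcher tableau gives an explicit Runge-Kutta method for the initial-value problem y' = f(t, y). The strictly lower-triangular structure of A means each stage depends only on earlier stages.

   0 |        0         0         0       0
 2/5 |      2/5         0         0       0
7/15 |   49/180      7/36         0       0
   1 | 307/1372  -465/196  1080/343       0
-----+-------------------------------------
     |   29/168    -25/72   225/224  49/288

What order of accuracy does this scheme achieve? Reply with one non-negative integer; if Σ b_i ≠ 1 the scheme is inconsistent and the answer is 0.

4

b = (29/168, -25/72, 225/224, 49/288)
c = (0, 2/5, 7/15, 1)
Ac = (0, 0, 7/90, 51/98)
Σ b_i: 29/168·1 + (-25/72)·1 + 225/224·1 + 49/288·1 = 1 ✓
b·c: (-25/72)·2/5 + 225/224·7/15 + 49/288·1 = 1/2 ✓
b·c²: (-25/72)·4/25 + 225/224·49/225 + 49/288·1 = 1/3 ✓
b·Ac: 225/224·7/90 + 49/288·51/98 = 1/6 ✓
b·c³: (-25/72)·8/125 + 225/224·343/3375 + 49/288·1 = 1/4 ✓
b·(c∘Ac): 225/224·49/1350 + 49/288·51/98 = 1/8 ✓
b·Ac²: 225/224·7/225 + 49/288·15/49 = 1/12 ✓
b·A²c: 49/288·12/49 = 1/24 ✓; 4 stages ⇒ order 4.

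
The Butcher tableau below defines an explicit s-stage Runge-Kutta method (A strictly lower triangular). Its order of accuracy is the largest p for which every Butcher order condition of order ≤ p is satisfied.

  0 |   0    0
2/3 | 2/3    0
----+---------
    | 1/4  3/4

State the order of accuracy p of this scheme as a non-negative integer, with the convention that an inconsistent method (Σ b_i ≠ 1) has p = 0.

b = (1/4, 3/4)
c = (0, 2/3)
Σ b_i: 1/4·1 + 3/4·1 = 1 ✓
b·c: 3/4·2/3 = 1/2 ✓; 2 stages ⇒ order 2.

2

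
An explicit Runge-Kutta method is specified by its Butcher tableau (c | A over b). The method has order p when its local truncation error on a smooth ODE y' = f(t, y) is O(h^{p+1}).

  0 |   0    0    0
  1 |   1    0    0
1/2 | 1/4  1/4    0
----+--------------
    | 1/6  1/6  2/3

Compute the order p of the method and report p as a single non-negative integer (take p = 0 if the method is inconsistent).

b = (1/6, 1/6, 2/3)
c = (0, 1, 1/2)
Ac = (0, 0, 1/4)
Σ b_i: 1/6·1 + 1/6·1 + 2/3·1 = 1 ✓
b·c: 1/6·1 + 2/3·1/2 = 1/2 ✓
b·c²: 1/6·1 + 2/3·1/4 = 1/3 ✓
b·Ac: 2/3·1/4 = 1/6 ✓; 3 stages ⇒ order 3.

3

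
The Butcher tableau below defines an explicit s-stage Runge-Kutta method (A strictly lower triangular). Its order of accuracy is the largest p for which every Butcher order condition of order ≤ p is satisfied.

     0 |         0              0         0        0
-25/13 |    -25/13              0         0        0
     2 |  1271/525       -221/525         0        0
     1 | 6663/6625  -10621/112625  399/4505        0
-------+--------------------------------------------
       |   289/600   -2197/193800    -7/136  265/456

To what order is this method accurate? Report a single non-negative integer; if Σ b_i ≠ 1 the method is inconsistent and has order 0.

b = (289/600, -2197/193800, -7/136, 265/456)
c = (0, -25/13, 2, 1)
Ac = (0, 0, 17/21, 19/53)
Σ b_i: 289/600·1 + (-2197/193800)·1 + (-7/136)·1 + 265/456·1 = 1 ✓
b·c: (-2197/193800)·(-25/13) + (-7/136)·2 + 265/456·1 = 1/2 ✓
b·c²: (-2197/193800)·625/169 + (-7/136)·4 + 265/456·1 = 1/3 ✓
b·Ac: (-7/136)·17/21 + 265/456·19/53 = 1/6 ✓
b·c³: (-2197/193800)·(-15625/2197) + (-7/136)·8 + 265/456·1 = 1/4 ✓
b·(c∘Ac): (-7/136)·34/21 + 265/456·19/53 = 1/8 ✓
b·Ac²: (-7/136)·(-425/273) + 265/456·19/3445 = 1/12 ✓
b·A²c: 265/456·19/265 = 1/24 ✓; 4 stages ⇒ order 4.

4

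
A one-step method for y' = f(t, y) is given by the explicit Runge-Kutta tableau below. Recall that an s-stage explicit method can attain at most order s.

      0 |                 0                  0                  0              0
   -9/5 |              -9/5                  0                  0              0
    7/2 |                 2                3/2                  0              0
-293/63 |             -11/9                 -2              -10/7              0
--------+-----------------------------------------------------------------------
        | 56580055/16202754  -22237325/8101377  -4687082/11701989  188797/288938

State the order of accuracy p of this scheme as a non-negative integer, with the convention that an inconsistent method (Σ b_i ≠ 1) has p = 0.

b = (56580055/16202754, -22237325/8101377, -4687082/11701989, 188797/288938)
c = (0, -9/5, 7/2, -293/63)
Ac = (0, 0, -27/10, -7/5)
Σ b_i: 56580055/16202754·1 + (-22237325/8101377)·1 + (-4687082/11701989)·1 + 188797/288938·1 = 1 ✓
b·c: (-22237325/8101377)·(-9/5) + (-4687082/11701989)·7/2 + 188797/288938·(-293/63) = 1/2 ✓
b·c²: (-22237325/8101377)·81/25 + (-4687082/11701989)·49/4 + 188797/288938·85849/3969 = 1/3 ✓
b·Ac: (-4687082/11701989)·(-27/10) + 188797/288938·(-7/5) = 1/6 ✓
b·c³: (-22237325/8101377)·(-729/125) + (-4687082/11701989)·343/8 + 188797/288938·(-25153757/250047) = -75873064619/1134192780 ≠ 1/4 ⇒ order 3.
b·(c∘Ac): (-4687082/11701989)·(-189/20) + 188797/288938·293/45 = 4020457/500085 ≠ 1/8
b·Ac²: (-4687082/11701989)·243/50 + 188797/288938·(-1199/50) = -50898019/2889380 ≠ 1/12
b·A²c: 188797/288938·27/7 = 728217/288938 ≠ 1/24

3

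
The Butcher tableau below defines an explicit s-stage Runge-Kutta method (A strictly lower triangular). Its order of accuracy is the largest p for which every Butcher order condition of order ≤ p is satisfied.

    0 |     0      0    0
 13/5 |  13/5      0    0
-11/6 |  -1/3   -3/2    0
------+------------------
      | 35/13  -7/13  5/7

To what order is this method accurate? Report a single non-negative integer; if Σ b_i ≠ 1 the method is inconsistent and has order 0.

0

b = (35/13, -7/13, 5/7)
c = (0, 13/5, -11/6)
Ac = (0, 0, -39/10)
Σ b_i: 35/13·1 + (-7/13)·1 + 5/7·1 = 261/91 ≠ 1 ⇒ order 0.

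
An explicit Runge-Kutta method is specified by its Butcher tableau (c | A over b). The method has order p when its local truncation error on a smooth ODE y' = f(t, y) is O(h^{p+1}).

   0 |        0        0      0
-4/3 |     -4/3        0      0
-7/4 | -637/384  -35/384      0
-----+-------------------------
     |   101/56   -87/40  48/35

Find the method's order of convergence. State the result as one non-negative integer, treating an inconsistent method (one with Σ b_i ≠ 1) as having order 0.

3

b = (101/56, -87/40, 48/35)
c = (0, -4/3, -7/4)
Ac = (0, 0, 35/288)
Σ b_i: 101/56·1 + (-87/40)·1 + 48/35·1 = 1 ✓
b·c: (-87/40)·(-4/3) + 48/35·(-7/4) = 1/2 ✓
b·c²: (-87/40)·16/9 + 48/35·49/16 = 1/3 ✓
b·Ac: 48/35·35/288 = 1/6 ✓; 3 stages ⇒ order 3.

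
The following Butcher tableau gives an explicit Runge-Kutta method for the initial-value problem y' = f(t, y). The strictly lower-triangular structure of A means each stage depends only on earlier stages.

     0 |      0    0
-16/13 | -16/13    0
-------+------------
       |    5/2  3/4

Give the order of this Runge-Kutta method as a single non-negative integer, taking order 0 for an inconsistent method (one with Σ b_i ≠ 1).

b = (5/2, 3/4)
c = (0, -16/13)
Σ b_i: 5/2·1 + 3/4·1 = 13/4 ≠ 1 ⇒ order 0.

0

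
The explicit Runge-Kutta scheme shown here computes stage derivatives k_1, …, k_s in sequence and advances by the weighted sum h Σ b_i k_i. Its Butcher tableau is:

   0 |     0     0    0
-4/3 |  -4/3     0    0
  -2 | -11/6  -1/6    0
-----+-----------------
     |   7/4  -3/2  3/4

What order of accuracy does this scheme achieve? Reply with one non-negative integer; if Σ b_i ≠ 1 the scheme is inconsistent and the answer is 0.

3

b = (7/4, -3/2, 3/4)
c = (0, -4/3, -2)
Ac = (0, 0, 2/9)
Σ b_i: 7/4·1 + (-3/2)·1 + 3/4·1 = 1 ✓
b·c: (-3/2)·(-4/3) + 3/4·(-2) = 1/2 ✓
b·c²: (-3/2)·16/9 + 3/4·4 = 1/3 ✓
b·Ac: 3/4·2/9 = 1/6 ✓; 3 stages ⇒ order 3.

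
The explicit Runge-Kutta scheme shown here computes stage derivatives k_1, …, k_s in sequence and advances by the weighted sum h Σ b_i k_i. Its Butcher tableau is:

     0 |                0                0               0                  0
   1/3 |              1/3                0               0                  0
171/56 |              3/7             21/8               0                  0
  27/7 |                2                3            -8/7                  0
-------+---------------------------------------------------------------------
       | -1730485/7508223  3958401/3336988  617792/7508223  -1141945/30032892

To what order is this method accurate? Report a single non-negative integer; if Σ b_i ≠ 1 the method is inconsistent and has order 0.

3

b = (-1730485/7508223, 3958401/3336988, 617792/7508223, -1141945/30032892)
c = (0, 1/3, 171/56, 27/7)
Ac = (0, 0, 7/8, -122/49)
Σ b_i: (-1730485/7508223)·1 + 3958401/3336988·1 + 617792/7508223·1 + (-1141945/30032892)·1 = 1 ✓
b·c: 3958401/3336988·1/3 + 617792/7508223·171/56 + (-1141945/30032892)·27/7 = 1/2 ✓
b·c²: 3958401/3336988·1/9 + 617792/7508223·29241/3136 + (-1141945/30032892)·729/49 = 1/3 ✓
b·Ac: 617792/7508223·7/8 + (-1141945/30032892)·(-122/49) = 1/6 ✓
b·c³: 3958401/3336988·1/27 + 617792/7508223·5000211/175616 + (-1141945/30032892)·19683/343 = 86089475/420460488 ≠ 1/4 ⇒ order 3.
b·(c∘Ac): 617792/7508223·171/64 + (-1141945/30032892)·(-3294/343) = 6832513/11679458 ≠ 1/8
b·Ac²: 617792/7508223·7/24 + (-1141945/30032892)·(-84979/8232) = 700507609/1681841952 ≠ 1/12
b·A²c: (-1141945/30032892)·(-1) = 1141945/30032892 ≠ 1/24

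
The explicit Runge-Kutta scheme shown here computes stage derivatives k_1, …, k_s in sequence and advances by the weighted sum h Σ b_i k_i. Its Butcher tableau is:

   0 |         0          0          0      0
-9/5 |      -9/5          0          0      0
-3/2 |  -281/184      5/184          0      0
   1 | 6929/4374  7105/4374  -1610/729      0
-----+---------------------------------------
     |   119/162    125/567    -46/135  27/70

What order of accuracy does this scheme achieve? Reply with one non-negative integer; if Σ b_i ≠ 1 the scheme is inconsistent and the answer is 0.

b = (119/162, 125/567, -46/135, 27/70)
c = (0, -9/5, -3/2, 1)
Ac = (0, 0, -9/184, 7/18)
Σ b_i: 119/162·1 + 125/567·1 + (-46/135)·1 + 27/70·1 = 1 ✓
b·c: 125/567·(-9/5) + (-46/135)·(-3/2) + 27/70·1 = 1/2 ✓
b·c²: 125/567·81/25 + (-46/135)·9/4 + 27/70·1 = 1/3 ✓
b·Ac: (-46/135)·(-9/184) + 27/70·7/18 = 1/6 ✓
b·c³: 125/567·(-729/125) + (-46/135)·(-27/8) + 27/70·1 = 1/4 ✓
b·(c∘Ac): (-46/135)·27/368 + 27/70·7/18 = 1/8 ✓
b·Ac²: (-46/135)·81/920 + 27/70·119/405 = 1/12 ✓
b·A²c: 27/70·35/324 = 1/24 ✓; 4 stages ⇒ order 4.

4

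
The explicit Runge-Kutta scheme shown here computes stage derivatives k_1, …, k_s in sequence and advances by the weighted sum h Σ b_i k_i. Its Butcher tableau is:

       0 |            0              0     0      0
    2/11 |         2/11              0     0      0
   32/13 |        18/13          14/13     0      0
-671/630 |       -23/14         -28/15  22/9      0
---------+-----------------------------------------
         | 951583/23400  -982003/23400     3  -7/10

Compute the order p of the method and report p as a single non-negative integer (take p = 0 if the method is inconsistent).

2

b = (951583/23400, -982003/23400, 3, -7/10)
c = (0, 2/11, 32/13, -671/630)
Ac = (0, 0, 28/143, 36536/6435)
Σ b_i: 951583/23400·1 + (-982003/23400)·1 + 3·1 + (-7/10)·1 = 1 ✓
b·c: (-982003/23400)·2/11 + 3·32/13 + (-7/10)·(-671/630) = 1/2 ✓
b·c²: (-982003/23400)·4/121 + 3·1024/169 + (-7/10)·450241/396900 = 16860774241/1054053000 ≠ 1/3 ⇒ order 2.
b·Ac: 3·28/143 + (-7/10)·36536/6435 = -108976/32175 ≠ 1/6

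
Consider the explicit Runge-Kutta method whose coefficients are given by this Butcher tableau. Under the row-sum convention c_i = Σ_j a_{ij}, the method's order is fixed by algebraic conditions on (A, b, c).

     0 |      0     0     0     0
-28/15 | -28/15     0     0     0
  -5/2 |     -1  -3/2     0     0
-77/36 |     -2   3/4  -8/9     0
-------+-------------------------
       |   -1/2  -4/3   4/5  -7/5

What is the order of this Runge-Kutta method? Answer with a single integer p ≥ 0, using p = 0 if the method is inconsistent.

0

b = (-1/2, -4/3, 4/5, -7/5)
c = (0, -28/15, -5/2, -77/36)
Ac = (0, 0, 14/5, 37/45)
Σ b_i: (-1/2)·1 + (-4/3)·1 + 4/5·1 + (-7/5)·1 = -73/30 ≠ 1 ⇒ order 0.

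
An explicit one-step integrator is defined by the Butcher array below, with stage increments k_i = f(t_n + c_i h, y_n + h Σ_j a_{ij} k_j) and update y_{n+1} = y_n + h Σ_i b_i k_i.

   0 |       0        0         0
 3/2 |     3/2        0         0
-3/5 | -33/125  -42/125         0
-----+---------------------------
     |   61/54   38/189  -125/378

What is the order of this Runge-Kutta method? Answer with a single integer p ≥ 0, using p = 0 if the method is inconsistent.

3

b = (61/54, 38/189, -125/378)
c = (0, 3/2, -3/5)
Ac = (0, 0, -63/125)
Σ b_i: 61/54·1 + 38/189·1 + (-125/378)·1 = 1 ✓
b·c: 38/189·3/2 + (-125/378)·(-3/5) = 1/2 ✓
b·c²: 38/189·9/4 + (-125/378)·9/25 = 1/3 ✓
b·Ac: (-125/378)·(-63/125) = 1/6 ✓; 3 stages ⇒ order 3.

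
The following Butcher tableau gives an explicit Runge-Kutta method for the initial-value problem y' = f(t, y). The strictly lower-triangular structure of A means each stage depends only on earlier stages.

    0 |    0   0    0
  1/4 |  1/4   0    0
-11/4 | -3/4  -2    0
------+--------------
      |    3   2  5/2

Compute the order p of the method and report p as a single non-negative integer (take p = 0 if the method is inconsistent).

b = (3, 2, 5/2)
c = (0, 1/4, -11/4)
Ac = (0, 0, -1/2)
Σ b_i: 3·1 + 2·1 + 5/2·1 = 15/2 ≠ 1 ⇒ order 0.

0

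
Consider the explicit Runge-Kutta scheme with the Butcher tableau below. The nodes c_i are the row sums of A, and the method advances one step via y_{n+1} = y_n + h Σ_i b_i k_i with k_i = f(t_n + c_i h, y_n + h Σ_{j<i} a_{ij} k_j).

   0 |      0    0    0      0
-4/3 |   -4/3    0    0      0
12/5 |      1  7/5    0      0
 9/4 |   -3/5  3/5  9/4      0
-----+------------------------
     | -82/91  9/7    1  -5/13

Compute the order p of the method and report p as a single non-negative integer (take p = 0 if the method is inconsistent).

b = (-82/91, 9/7, 1, -5/13)
c = (0, -4/3, 12/5, 9/4)
Ac = (0, 0, -28/15, 23/5)
Σ b_i: (-82/91)·1 + 9/7·1 + 1·1 + (-5/13)·1 = 1 ✓
b·c: 9/7·(-4/3) + 1·12/5 + (-5/13)·9/4 = -327/1820 ≠ 1/2 ⇒ order 1.

1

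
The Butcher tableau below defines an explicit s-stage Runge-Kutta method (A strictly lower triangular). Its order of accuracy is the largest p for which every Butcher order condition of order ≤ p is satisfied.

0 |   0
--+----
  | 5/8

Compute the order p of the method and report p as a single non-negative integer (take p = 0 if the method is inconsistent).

b = (5/8)
c = (0)
Σ b_i: 5/8·1 = 5/8 ≠ 1 ⇒ order 0.

0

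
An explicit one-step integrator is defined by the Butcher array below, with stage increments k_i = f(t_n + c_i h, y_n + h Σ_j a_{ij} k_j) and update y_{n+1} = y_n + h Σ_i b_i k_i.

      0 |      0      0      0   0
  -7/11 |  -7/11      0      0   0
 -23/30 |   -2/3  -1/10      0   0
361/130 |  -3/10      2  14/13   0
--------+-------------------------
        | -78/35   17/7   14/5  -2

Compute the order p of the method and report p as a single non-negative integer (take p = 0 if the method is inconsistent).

1

b = (-78/35, 17/7, 14/5, -2)
c = (0, -7/11, -23/30, 361/130)
Ac = (0, 0, 7/110, -4501/2145)
Σ b_i: (-78/35)·1 + 17/7·1 + 14/5·1 + (-2)·1 = 1 ✓
b·c: 17/7·(-7/11) + 14/5·(-23/30) + (-2)·361/130 = -99163/10725 ≠ 1/2 ⇒ order 1.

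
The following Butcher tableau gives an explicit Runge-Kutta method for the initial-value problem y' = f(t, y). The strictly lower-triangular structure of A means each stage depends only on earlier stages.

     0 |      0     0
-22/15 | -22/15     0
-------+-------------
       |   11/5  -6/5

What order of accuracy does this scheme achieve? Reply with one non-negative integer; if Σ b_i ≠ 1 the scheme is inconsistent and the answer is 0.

1

b = (11/5, -6/5)
c = (0, -22/15)
Σ b_i: 11/5·1 + (-6/5)·1 = 1 ✓
b·c: (-6/5)·(-22/15) = 44/25 ≠ 1/2 ⇒ order 1.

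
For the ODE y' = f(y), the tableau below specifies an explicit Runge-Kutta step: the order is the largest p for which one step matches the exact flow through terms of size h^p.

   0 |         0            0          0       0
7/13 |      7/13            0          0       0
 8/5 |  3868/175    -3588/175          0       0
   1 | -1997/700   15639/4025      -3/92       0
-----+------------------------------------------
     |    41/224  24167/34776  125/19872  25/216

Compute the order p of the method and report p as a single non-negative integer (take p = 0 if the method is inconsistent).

4

b = (41/224, 24167/34776, 125/19872, 25/216)
c = (0, 7/13, 8/5, 1)
Ac = (0, 0, -276/25, 51/25)
Σ b_i: 41/224·1 + 24167/34776·1 + 125/19872·1 + 25/216·1 = 1 ✓
b·c: 24167/34776·7/13 + 125/19872·8/5 + 25/216·1 = 1/2 ✓
b·c²: 24167/34776·49/169 + 125/19872·64/25 + 25/216·1 = 1/3 ✓
b·Ac: 125/19872·(-276/25) + 25/216·51/25 = 1/6 ✓
b·c³: 24167/34776·343/2197 + 125/19872·512/125 + 25/216·1 = 1/4 ✓
b·(c∘Ac): 125/19872·(-2208/125) + 25/216·51/25 = 1/8 ✓
b·Ac²: 125/19872·(-1932/325) + 25/216·339/325 = 1/12 ✓
b·A²c: 25/216·9/25 = 1/24 ✓; 4 stages ⇒ order 4.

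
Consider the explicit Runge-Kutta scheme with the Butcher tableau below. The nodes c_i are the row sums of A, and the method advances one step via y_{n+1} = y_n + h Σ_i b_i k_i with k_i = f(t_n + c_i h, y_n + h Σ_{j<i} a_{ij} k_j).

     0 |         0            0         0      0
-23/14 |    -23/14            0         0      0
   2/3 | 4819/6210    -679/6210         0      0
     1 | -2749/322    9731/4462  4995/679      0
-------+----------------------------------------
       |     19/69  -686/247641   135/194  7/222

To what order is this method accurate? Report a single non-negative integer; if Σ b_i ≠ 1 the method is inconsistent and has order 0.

4

b = (19/69, -686/247641, 135/194, 7/222)
c = (0, -23/14, 2/3, 1)
Ac = (0, 0, 97/540, 37/28)
Σ b_i: 19/69·1 + (-686/247641)·1 + 135/194·1 + 7/222·1 = 1 ✓
b·c: (-686/247641)·(-23/14) + 135/194·2/3 + 7/222·1 = 1/2 ✓
b·c²: (-686/247641)·529/196 + 135/194·4/9 + 7/222·1 = 1/3 ✓
b·Ac: 135/194·97/540 + 7/222·37/28 = 1/6 ✓
b·c³: (-686/247641)·(-12167/2744) + 135/194·8/27 + 7/222·1 = 1/4 ✓
b·(c∘Ac): 135/194·97/810 + 7/222·37/28 = 1/8 ✓
b·Ac²: 135/194·(-2231/7560) + 7/222·3589/392 = 1/12 ✓
b·A²c: 7/222·37/28 = 1/24 ✓; 4 stages ⇒ order 4.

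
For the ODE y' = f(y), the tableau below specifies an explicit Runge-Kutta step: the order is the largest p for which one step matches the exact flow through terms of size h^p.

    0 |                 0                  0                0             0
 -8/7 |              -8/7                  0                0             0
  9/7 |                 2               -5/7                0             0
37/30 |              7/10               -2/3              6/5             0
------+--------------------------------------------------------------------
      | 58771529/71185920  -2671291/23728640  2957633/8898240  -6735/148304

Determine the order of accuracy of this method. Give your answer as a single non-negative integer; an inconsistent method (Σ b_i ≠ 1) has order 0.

b = (58771529/71185920, -2671291/23728640, 2957633/8898240, -6735/148304)
c = (0, -8/7, 9/7, 37/30)
Ac = (0, 0, 40/49, 242/105)
Σ b_i: 58771529/71185920·1 + (-2671291/23728640)·1 + 2957633/8898240·1 + (-6735/148304)·1 = 1 ✓
b·c: (-2671291/23728640)·(-8/7) + 2957633/8898240·9/7 + (-6735/148304)·37/30 = 1/2 ✓
b·c²: (-2671291/23728640)·64/49 + 2957633/8898240·81/49 + (-6735/148304)·1369/900 = 1/3 ✓
b·Ac: 2957633/8898240·40/49 + (-6735/148304)·242/105 = 1/6 ✓
b·c³: (-2671291/23728640)·(-512/343) + 2957633/8898240·729/343 + (-6735/148304)·50653/27000 = 10324164757/13080412800 ≠ 1/4 ⇒ order 3.
b·(c∘Ac): 2957633/8898240·360/343 + (-6735/148304)·4477/1575 = 23955499/109003440 ≠ 1/8
b·Ac²: 2957633/8898240·(-320/343) + (-6735/148304)·818/735 = -3931075/10900344 ≠ 1/12
b·A²c: (-6735/148304)·48/49 = -20205/454181 ≠ 1/24

3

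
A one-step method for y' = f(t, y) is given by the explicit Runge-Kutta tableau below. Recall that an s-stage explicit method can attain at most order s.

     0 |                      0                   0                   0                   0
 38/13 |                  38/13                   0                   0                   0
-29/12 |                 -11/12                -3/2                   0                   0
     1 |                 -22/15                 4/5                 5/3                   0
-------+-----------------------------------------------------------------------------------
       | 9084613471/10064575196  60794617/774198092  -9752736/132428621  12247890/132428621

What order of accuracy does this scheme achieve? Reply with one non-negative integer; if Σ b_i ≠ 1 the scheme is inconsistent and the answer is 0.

3

b = (9084613471/10064575196, 60794617/774198092, -9752736/132428621, 12247890/132428621)
c = (0, 38/13, -29/12, 1)
Ac = (0, 0, -57/13, -3953/2340)
Σ b_i: 9084613471/10064575196·1 + 60794617/774198092·1 + (-9752736/132428621)·1 + 12247890/132428621·1 = 1 ✓
b·c: 60794617/774198092·38/13 + (-9752736/132428621)·(-29/12) + 12247890/132428621·1 = 1/2 ✓
b·c²: 60794617/774198092·1444/169 + (-9752736/132428621)·841/144 + 12247890/132428621·1 = 1/3 ✓
b·Ac: (-9752736/132428621)·(-57/13) + 12247890/132428621·(-3953/2340) = 1/6 ✓
b·c³: 60794617/774198092·54872/2197 + (-9752736/132428621)·(-24389/1728) + 12247890/132428621·1 = 95852054911/30988297314 ≠ 1/4 ⇒ order 3.
b·(c∘Ac): (-9752736/132428621)·551/52 + 12247890/132428621·(-3953/2340) = -9674499943/10329432438 ≠ 1/8
b·Ac²: (-9752736/132428621)·(-2166/169) + 12247890/132428621·6048457/365040 = 306947683451/123953189256 ≠ 1/12
b·A²c: 12247890/132428621·(-95/13) = -1163549550/1721572073 ≠ 1/24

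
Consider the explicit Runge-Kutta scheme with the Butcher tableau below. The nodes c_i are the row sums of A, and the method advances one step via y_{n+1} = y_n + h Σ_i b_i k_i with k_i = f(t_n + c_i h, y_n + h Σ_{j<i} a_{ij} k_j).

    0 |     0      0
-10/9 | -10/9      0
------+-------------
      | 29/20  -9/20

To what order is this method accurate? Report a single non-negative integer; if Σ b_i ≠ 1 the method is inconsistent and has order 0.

2

b = (29/20, -9/20)
c = (0, -10/9)
Σ b_i: 29/20·1 + (-9/20)·1 = 1 ✓
b·c: (-9/20)·(-10/9) = 1/2 ✓; 2 stages ⇒ order 2.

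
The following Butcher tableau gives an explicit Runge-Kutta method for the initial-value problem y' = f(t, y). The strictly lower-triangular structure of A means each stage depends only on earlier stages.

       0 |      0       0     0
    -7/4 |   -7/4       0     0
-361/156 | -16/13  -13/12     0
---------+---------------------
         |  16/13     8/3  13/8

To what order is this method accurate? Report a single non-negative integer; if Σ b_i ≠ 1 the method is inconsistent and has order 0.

b = (16/13, 8/3, 13/8)
c = (0, -7/4, -361/156)
Ac = (0, 0, 91/48)
Σ b_i: 16/13·1 + 8/3·1 + 13/8·1 = 1723/312 ≠ 1 ⇒ order 0.

0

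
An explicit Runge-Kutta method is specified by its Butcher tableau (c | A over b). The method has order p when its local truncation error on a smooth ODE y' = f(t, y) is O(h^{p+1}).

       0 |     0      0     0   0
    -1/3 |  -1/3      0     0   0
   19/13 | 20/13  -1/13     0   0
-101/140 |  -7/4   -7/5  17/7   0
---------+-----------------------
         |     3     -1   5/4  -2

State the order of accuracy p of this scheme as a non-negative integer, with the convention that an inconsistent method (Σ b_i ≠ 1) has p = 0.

b = (3, -1, 5/4, -2)
c = (0, -1/3, 19/13, -101/140)
Ac = (0, 0, 1/39, 5482/1365)
Σ b_i: 3·1 + (-1)·1 + 5/4·1 + (-2)·1 = 5/4 ≠ 1 ⇒ order 0.

0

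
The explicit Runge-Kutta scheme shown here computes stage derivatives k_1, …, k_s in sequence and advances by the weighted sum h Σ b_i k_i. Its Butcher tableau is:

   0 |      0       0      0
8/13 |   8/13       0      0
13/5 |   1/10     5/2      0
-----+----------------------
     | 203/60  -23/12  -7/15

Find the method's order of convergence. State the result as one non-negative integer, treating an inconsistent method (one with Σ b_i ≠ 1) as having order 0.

1

b = (203/60, -23/12, -7/15)
c = (0, 8/13, 13/5)
Ac = (0, 0, 20/13)
Σ b_i: 203/60·1 + (-23/12)·1 + (-7/15)·1 = 1 ✓
b·c: (-23/12)·8/13 + (-7/15)·13/5 = -2333/975 ≠ 1/2 ⇒ order 1.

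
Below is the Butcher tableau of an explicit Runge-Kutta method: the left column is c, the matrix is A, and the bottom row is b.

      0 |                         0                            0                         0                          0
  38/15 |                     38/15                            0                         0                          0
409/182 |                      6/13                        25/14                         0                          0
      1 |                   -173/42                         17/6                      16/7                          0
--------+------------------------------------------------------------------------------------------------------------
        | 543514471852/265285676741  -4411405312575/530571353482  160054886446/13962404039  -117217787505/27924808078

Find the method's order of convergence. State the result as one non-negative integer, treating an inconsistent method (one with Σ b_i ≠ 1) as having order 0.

b = (543514471852/265285676741, -4411405312575/530571353482, 160054886446/13962404039, -117217787505/27924808078)
c = (0, 38/15, 409/182, 1)
Ac = (0, 0, 95/21, 352991/28665)
Σ b_i: 543514471852/265285676741·1 + (-4411405312575/530571353482)·1 + 160054886446/13962404039·1 + (-117217787505/27924808078)·1 = 1 ✓
b·c: (-4411405312575/530571353482)·38/15 + 160054886446/13962404039·409/182 + (-117217787505/27924808078)·1 = 1/2 ✓
b·c²: (-4411405312575/530571353482)·1444/225 + 160054886446/13962404039·167281/33124 + (-117217787505/27924808078)·1 = 1/3 ✓
b·Ac: 160054886446/13962404039·95/21 + (-117217787505/27924808078)·352991/28665 = 1/6 ✓
b·c³: (-4411405312575/530571353482)·54872/3375 + 160054886446/13962404039·68417929/6028568 + (-117217787505/27924808078)·1 = -303220940883893/32672025451260 ≠ 1/4 ⇒ order 3.
b·(c∘Ac): 160054886446/13962404039·38855/3822 + (-117217787505/27924808078)·352991/28665 = 1810820344103/27924808078 ≠ 1/8
b·Ac²: 160054886446/13962404039·722/63 + (-117217787505/27924808078)·1163145658/39127725 = 376820060742941/57176044539705 ≠ 1/12
b·A²c: (-117217787505/27924808078)·1520/147 = -606023935400/13962404039 ≠ 1/24

3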